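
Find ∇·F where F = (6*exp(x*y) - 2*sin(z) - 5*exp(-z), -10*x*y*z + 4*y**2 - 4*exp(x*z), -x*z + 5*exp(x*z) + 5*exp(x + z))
-10*x*z + 5*x*exp(x*z) - x + 6*y*exp(x*y) + 8*y + 5*exp(x + z)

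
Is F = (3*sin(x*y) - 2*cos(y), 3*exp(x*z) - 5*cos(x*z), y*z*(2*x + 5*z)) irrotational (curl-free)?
No, ∇×F = (-3*x*exp(x*z) - 5*x*sin(x*z) + z*(2*x + 5*z), -2*y*z, -3*x*cos(x*y) + 3*z*exp(x*z) + 5*z*sin(x*z) - 2*sin(y))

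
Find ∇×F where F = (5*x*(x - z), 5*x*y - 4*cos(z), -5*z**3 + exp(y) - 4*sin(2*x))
(exp(y) - 4*sin(z), -5*x + 8*cos(2*x), 5*y)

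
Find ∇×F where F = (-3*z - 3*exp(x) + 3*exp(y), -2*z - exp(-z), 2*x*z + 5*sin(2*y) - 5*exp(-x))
(10*cos(2*y) + 2 - exp(-z), -2*z - 3 - 5*exp(-x), -3*exp(y))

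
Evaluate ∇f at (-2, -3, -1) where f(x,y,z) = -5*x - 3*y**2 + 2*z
(-5, 18, 2)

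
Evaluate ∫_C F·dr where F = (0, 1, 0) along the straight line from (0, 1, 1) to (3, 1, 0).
0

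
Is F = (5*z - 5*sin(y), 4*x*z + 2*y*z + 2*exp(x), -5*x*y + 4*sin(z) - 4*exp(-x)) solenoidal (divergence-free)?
No, ∇·F = 2*z + 4*cos(z)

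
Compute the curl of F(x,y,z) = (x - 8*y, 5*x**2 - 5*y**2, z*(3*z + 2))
(0, 0, 10*x + 8)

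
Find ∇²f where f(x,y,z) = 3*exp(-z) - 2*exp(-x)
3*exp(-z) - 2*exp(-x)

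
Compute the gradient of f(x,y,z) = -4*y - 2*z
(0, -4, -2)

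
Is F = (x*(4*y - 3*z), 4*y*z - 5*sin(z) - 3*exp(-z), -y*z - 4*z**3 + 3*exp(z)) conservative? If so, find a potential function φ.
No, ∇×F = (-4*y - z + 5*cos(z) - 3*exp(-z), -3*x, -4*x) ≠ 0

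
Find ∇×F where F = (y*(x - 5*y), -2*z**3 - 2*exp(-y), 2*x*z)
(6*z**2, -2*z, -x + 10*y)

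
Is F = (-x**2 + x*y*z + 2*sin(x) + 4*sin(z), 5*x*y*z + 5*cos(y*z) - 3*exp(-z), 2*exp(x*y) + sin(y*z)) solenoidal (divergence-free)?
No, ∇·F = 5*x*z - 2*x + y*z + y*cos(y*z) - 5*z*sin(y*z) + 2*cos(x)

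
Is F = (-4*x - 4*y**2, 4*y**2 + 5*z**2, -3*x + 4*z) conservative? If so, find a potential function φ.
No, ∇×F = (-10*z, 3, 8*y) ≠ 0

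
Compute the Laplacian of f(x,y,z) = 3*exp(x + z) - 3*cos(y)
6*exp(x + z) + 3*cos(y)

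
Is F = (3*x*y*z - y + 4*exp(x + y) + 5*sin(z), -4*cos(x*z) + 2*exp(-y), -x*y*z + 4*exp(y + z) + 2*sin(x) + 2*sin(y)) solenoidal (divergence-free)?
No, ∇·F = ((-x*y + 3*y*z + 4*exp(x + y) + 4*exp(y + z))*exp(y) - 2)*exp(-y)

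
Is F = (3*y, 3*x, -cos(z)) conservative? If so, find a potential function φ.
Yes, F is conservative. φ = 3*x*y - sin(z)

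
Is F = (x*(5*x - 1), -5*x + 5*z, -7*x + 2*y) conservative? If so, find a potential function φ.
No, ∇×F = (-3, 7, -5) ≠ 0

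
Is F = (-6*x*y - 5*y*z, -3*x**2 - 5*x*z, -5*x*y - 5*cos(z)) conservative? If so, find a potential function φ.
Yes, F is conservative. φ = -3*x**2*y - 5*x*y*z - 5*sin(z)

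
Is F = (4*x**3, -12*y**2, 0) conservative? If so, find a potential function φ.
Yes, F is conservative. φ = x**4 - 4*y**3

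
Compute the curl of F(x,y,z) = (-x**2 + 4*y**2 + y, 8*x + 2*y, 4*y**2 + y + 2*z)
(8*y + 1, 0, 7 - 8*y)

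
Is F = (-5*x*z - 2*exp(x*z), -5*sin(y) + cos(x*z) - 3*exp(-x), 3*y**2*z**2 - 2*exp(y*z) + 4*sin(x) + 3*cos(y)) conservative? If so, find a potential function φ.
No, ∇×F = (x*sin(x*z) + 6*y*z**2 - 2*z*exp(y*z) - 3*sin(y), -2*x*exp(x*z) - 5*x - 4*cos(x), -z*sin(x*z) + 3*exp(-x)) ≠ 0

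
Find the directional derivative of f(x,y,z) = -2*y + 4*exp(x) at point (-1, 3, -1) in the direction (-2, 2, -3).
4*sqrt(17)*(-E - 2)*exp(-1)/17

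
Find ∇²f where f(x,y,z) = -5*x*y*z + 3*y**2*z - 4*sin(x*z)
4*x**2*sin(x*z) + 4*z**2*sin(x*z) + 6*z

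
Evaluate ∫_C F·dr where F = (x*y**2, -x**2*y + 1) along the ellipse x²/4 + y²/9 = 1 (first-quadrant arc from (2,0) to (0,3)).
-15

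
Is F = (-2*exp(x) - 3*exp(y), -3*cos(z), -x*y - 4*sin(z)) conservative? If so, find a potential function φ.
No, ∇×F = (-x - 3*sin(z), y, 3*exp(y)) ≠ 0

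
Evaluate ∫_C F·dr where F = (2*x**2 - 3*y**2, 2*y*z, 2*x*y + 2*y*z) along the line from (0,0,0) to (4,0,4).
128/3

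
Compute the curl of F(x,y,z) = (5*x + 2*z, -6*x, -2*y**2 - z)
(-4*y, 2, -6)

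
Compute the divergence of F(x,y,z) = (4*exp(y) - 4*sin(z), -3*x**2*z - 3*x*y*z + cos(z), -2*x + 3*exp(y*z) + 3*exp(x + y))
-3*x*z + 3*y*exp(y*z)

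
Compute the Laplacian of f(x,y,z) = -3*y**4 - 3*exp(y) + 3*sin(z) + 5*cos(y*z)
-5*y**2*cos(y*z) - 36*y**2 - 5*z**2*cos(y*z) - 3*exp(y) - 3*sin(z)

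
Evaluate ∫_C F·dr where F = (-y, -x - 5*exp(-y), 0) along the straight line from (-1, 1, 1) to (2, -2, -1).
-5*exp(-1) + 3 + 5*exp(2)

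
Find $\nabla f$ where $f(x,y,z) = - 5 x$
(-5, 0, 0)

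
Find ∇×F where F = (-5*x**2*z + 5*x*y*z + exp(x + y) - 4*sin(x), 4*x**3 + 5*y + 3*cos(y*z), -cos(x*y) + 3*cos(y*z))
(x*sin(x*y) + 3*y*sin(y*z) - 3*z*sin(y*z), -5*x**2 + 5*x*y - y*sin(x*y), 12*x**2 - 5*x*z - exp(x + y))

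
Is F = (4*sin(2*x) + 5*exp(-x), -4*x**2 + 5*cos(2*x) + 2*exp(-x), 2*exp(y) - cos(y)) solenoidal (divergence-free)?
No, ∇·F = 8*cos(2*x) - 5*exp(-x)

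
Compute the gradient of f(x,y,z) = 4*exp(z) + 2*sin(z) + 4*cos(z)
(0, 0, 4*exp(z) - 4*sin(z) + 2*cos(z))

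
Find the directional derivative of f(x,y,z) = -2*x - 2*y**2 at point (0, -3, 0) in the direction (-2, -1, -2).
-8/3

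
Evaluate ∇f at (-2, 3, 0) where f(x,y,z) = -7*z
(0, 0, -7)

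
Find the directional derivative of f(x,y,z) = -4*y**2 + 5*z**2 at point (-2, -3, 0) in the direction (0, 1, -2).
24*sqrt(5)/5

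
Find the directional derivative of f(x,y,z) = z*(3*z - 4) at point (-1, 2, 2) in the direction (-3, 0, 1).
4*sqrt(10)/5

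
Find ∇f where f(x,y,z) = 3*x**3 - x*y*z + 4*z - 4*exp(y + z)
(9*x**2 - y*z, -x*z - 4*exp(y + z), -x*y - 4*exp(y + z) + 4)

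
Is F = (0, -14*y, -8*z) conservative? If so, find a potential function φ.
Yes, F is conservative. φ = -7*y**2 - 4*z**2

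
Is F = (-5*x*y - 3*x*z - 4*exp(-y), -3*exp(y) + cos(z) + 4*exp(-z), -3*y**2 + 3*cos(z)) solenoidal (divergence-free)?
No, ∇·F = -5*y - 3*z - 3*exp(y) - 3*sin(z)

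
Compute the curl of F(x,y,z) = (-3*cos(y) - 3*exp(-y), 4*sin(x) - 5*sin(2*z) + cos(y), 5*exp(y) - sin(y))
(5*exp(y) - cos(y) + 10*cos(2*z), 0, -3*sin(y) + 4*cos(x) - 3*exp(-y))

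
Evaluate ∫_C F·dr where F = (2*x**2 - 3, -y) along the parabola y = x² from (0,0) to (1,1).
-17/6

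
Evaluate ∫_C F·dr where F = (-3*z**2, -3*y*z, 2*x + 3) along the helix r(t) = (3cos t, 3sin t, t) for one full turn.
3*pi*(13 - 24*pi)/2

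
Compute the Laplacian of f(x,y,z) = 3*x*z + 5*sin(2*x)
-20*sin(2*x)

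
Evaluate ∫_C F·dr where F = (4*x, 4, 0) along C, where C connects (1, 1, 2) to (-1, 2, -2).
4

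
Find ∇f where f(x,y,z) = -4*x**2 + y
(-8*x, 1, 0)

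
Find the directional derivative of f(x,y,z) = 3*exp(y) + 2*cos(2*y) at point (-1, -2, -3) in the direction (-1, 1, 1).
sqrt(3)*(4*exp(2)*sin(4) + 3)*exp(-2)/3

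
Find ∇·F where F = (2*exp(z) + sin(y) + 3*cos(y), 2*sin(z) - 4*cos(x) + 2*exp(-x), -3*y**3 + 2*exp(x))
0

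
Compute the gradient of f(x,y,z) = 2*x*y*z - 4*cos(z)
(2*y*z, 2*x*z, 2*x*y + 4*sin(z))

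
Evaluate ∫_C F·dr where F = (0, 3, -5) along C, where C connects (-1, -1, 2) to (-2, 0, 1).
8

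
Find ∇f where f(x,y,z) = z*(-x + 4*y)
(-z, 4*z, -x + 4*y)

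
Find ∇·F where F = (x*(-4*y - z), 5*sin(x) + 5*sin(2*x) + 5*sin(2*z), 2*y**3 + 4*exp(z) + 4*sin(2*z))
-4*y - z + 4*exp(z) + 8*cos(2*z)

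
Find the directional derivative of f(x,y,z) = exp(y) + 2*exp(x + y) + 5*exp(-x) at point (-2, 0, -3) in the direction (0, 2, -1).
2*sqrt(5)*(2 + exp(2))*exp(-2)/5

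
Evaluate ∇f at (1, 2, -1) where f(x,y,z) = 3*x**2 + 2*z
(6, 0, 2)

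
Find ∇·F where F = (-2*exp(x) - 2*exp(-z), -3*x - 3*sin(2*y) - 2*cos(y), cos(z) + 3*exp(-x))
-2*exp(x) + 2*sin(y) - sin(z) - 6*cos(2*y)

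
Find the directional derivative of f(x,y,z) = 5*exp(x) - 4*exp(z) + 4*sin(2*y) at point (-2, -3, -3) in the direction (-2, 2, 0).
sqrt(2)*(-5 + 8*exp(2)*cos(6))*exp(-2)/2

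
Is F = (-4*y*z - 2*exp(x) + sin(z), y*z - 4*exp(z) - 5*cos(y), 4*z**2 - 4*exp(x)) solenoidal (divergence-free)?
No, ∇·F = 9*z - 2*exp(x) + 5*sin(y)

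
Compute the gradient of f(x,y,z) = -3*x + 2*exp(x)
(2*exp(x) - 3, 0, 0)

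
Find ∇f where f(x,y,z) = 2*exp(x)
(2*exp(x), 0, 0)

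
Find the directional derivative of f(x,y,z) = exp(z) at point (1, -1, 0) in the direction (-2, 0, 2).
sqrt(2)/2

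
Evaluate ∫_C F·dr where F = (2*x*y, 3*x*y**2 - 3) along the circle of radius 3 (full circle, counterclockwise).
243*pi/4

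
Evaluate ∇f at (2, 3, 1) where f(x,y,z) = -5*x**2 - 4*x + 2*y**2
(-24, 12, 0)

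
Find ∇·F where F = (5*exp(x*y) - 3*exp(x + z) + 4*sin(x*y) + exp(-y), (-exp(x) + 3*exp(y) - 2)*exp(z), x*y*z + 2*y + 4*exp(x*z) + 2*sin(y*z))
x*y + 4*x*exp(x*z) + 5*y*exp(x*y) + 4*y*cos(x*y) + 2*y*cos(y*z) - 3*exp(x + z) + 3*exp(y + z)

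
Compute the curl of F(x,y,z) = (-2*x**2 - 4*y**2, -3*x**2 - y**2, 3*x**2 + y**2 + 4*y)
(2*y + 4, -6*x, -6*x + 8*y)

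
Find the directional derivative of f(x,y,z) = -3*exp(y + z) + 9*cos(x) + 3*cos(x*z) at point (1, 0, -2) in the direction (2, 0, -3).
3*sqrt(13)*(-7*exp(2)*sin(2) - 6*exp(2)*sin(1) + 3)*exp(-2)/13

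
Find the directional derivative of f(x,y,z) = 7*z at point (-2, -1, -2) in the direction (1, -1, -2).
-7*sqrt(6)/3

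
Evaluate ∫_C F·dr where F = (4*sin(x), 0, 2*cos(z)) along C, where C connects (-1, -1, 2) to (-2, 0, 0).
-2*sin(2) - 4*cos(2) + 4*cos(1)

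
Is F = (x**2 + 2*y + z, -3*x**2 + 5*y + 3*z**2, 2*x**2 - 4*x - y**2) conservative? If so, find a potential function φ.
No, ∇×F = (-2*y - 6*z, 5 - 4*x, -6*x - 2) ≠ 0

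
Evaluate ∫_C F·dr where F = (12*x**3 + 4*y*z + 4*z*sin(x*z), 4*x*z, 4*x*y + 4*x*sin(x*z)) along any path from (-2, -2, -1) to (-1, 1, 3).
-41 + 4*cos(2) - 4*cos(3)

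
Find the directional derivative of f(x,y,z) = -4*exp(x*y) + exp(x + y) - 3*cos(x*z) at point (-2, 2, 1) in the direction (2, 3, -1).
sqrt(14)*(-12*exp(4)*sin(2) + 8 + 5*exp(4))*exp(-4)/14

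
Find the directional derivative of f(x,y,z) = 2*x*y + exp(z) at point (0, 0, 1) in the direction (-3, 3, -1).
-sqrt(19)*E/19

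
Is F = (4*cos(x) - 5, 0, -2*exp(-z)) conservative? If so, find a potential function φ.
Yes, F is conservative. φ = -5*x + 4*sin(x) + 2*exp(-z)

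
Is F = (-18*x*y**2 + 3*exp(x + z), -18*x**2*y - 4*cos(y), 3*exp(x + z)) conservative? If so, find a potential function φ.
Yes, F is conservative. φ = -9*x**2*y**2 + 3*exp(x + z) - 4*sin(y)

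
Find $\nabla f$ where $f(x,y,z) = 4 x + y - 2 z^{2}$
(4, 1, -4*z)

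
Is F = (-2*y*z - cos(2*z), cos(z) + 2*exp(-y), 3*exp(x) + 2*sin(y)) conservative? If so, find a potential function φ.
No, ∇×F = (sin(z) + 2*cos(y), -2*y - 3*exp(x) + 2*sin(2*z), 2*z) ≠ 0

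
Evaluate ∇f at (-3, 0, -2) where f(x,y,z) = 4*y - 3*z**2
(0, 4, 12)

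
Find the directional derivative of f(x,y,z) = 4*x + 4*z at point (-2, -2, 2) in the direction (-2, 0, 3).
4*sqrt(13)/13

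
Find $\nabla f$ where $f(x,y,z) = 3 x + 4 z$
(3, 0, 4)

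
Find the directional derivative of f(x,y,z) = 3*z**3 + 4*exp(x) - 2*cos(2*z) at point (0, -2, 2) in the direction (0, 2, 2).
2*sqrt(2)*(sin(4) + 9)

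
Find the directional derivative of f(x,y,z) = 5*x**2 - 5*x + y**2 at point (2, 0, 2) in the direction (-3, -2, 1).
-45*sqrt(14)/14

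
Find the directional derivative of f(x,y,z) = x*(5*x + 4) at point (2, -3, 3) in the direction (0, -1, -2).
0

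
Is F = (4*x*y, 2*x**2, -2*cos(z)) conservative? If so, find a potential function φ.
Yes, F is conservative. φ = 2*x**2*y - 2*sin(z)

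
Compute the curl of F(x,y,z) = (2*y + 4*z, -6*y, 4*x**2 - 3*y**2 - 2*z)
(-6*y, 4 - 8*x, -2)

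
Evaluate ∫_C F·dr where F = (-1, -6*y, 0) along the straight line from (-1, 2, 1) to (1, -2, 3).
-2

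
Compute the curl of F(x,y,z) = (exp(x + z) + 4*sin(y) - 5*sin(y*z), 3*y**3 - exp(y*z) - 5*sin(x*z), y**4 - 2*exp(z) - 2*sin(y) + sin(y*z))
(5*x*cos(x*z) + 4*y**3 + y*exp(y*z) + z*cos(y*z) - 2*cos(y), -5*y*cos(y*z) + exp(x + z), -5*z*cos(x*z) + 5*z*cos(y*z) - 4*cos(y))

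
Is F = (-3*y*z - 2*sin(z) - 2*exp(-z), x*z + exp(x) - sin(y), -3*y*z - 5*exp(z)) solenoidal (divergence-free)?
No, ∇·F = -3*y - 5*exp(z) - cos(y)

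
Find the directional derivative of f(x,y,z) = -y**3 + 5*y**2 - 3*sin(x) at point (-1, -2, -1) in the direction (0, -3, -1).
48*sqrt(10)/5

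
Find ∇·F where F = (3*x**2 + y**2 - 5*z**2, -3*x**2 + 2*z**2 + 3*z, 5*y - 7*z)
6*x - 7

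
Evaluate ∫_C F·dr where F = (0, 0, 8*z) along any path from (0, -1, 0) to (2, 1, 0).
0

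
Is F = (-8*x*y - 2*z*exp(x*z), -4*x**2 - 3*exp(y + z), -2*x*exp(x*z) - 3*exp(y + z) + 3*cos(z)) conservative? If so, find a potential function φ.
Yes, F is conservative. φ = -4*x**2*y - 2*exp(x*z) - 3*exp(y + z) + 3*sin(z)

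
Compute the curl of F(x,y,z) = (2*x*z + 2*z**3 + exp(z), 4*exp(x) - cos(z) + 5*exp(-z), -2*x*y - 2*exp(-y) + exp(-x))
(-2*x - sin(z) + 5*exp(-z) + 2*exp(-y), 2*x + 2*y + 6*z**2 + exp(z) + exp(-x), 4*exp(x))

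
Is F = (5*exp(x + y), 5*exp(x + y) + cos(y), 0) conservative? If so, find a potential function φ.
Yes, F is conservative. φ = 5*exp(x + y) + sin(y)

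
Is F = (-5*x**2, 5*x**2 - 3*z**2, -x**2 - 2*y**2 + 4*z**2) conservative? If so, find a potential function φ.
No, ∇×F = (-4*y + 6*z, 2*x, 10*x) ≠ 0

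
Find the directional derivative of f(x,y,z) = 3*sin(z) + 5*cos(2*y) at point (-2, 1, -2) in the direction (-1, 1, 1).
sqrt(3)*(-10*sin(2)/3 + cos(2))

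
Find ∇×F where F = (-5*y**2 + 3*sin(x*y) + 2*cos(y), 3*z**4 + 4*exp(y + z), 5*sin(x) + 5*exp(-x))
(-12*z**3 - 4*exp(y + z), -5*cos(x) + 5*exp(-x), -3*x*cos(x*y) + 10*y + 2*sin(y))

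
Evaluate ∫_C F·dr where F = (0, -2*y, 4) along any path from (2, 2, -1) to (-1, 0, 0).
8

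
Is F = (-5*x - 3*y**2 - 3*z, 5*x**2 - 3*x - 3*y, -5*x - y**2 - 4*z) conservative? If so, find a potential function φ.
No, ∇×F = (-2*y, 2, 10*x + 6*y - 3) ≠ 0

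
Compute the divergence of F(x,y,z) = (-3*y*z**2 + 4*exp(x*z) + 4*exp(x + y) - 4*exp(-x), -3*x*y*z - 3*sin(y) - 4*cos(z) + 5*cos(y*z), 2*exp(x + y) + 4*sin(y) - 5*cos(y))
-3*x*z + 4*z*exp(x*z) - 5*z*sin(y*z) + 4*exp(x + y) - 3*cos(y) + 4*exp(-x)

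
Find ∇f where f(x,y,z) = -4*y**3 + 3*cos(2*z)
(0, -12*y**2, -6*sin(2*z))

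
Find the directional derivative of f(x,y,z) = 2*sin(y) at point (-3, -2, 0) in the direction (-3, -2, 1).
-2*sqrt(14)*cos(2)/7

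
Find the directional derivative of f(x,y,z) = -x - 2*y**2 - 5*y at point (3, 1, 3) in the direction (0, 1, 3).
-9*sqrt(10)/10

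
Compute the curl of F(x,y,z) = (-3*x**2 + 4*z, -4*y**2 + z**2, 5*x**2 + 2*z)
(-2*z, 4 - 10*x, 0)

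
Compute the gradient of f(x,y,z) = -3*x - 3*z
(-3, 0, -3)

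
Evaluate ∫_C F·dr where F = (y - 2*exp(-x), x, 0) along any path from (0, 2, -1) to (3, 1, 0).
2*exp(-3) + 1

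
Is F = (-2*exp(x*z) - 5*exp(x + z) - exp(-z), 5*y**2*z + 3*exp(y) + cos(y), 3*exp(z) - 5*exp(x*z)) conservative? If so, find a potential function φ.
No, ∇×F = (-5*y**2, -2*x*exp(x*z) + 5*z*exp(x*z) - 5*exp(x + z) + exp(-z), 0) ≠ 0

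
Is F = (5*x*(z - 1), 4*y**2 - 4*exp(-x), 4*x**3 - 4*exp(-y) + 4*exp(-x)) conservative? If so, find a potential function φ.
No, ∇×F = (4*exp(-y), -12*x**2 + 5*x + 4*exp(-x), 4*exp(-x)) ≠ 0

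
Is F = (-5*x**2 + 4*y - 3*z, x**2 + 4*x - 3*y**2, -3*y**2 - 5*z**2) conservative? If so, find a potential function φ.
No, ∇×F = (-6*y, -3, 2*x) ≠ 0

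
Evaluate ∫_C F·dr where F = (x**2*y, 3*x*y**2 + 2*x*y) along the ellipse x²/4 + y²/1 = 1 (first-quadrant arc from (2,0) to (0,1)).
4/3 - pi/8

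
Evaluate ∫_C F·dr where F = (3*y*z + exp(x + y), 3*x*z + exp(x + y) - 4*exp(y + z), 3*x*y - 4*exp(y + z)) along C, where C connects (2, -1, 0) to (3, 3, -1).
-4*exp(2) - 27 - E + 4*exp(-1) + exp(6)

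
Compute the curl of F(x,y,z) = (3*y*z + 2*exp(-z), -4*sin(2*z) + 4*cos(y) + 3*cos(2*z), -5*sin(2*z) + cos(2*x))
(6*sin(2*z) + 8*cos(2*z), 3*y + 2*sin(2*x) - 2*exp(-z), -3*z)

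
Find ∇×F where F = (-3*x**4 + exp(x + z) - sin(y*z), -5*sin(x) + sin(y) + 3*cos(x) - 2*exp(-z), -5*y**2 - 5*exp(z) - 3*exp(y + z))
(-10*y - 3*exp(y + z) - 2*exp(-z), -y*cos(y*z) + exp(x + z), z*cos(y*z) - 3*sin(x) - 5*cos(x))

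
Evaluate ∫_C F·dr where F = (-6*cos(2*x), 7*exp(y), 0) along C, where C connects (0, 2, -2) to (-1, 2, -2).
3*sin(2)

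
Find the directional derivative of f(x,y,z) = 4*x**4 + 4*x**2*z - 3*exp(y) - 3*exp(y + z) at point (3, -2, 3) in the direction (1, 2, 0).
6*sqrt(5)*(-exp(3) - 1 + 84*exp(2))*exp(-2)/5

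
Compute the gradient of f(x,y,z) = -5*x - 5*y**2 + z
(-5, -10*y, 1)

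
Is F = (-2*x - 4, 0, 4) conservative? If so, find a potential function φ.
Yes, F is conservative. φ = -x**2 - 4*x + 4*z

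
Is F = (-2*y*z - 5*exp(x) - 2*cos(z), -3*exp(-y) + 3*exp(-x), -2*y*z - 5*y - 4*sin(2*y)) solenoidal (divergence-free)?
No, ∇·F = -2*y - 5*exp(x) + 3*exp(-y)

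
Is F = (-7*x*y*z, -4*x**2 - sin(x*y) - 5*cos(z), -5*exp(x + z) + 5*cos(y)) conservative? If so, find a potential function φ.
No, ∇×F = (-5*sin(y) - 5*sin(z), -7*x*y + 5*exp(x + z), 7*x*z - 8*x - y*cos(x*y)) ≠ 0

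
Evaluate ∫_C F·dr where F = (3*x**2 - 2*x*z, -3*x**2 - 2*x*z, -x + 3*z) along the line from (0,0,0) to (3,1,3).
3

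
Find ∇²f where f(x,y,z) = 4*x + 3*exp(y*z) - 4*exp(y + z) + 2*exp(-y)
3*y**2*exp(y*z) + 3*z**2*exp(y*z) - 8*exp(y + z) + 2*exp(-y)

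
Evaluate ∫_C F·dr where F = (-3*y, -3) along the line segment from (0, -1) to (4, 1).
-6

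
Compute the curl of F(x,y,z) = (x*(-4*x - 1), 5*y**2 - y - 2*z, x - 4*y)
(-2, -1, 0)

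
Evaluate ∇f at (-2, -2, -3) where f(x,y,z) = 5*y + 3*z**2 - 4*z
(0, 5, -22)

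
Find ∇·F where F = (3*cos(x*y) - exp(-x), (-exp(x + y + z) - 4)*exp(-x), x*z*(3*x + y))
3*x**2 + x*y - 3*y*sin(x*y) - exp(y + z) + exp(-x)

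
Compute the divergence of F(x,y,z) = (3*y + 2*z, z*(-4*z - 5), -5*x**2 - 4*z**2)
-8*z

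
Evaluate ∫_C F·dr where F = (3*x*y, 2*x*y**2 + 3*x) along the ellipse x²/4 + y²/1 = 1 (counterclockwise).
7*pi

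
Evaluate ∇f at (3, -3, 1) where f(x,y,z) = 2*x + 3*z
(2, 0, 3)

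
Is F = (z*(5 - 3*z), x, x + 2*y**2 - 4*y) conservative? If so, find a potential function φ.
No, ∇×F = (4*y - 4, 4 - 6*z, 1) ≠ 0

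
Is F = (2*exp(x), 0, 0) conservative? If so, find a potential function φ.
Yes, F is conservative. φ = 2*exp(x)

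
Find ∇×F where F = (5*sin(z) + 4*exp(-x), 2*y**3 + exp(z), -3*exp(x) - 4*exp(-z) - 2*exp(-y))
(-exp(z) + 2*exp(-y), 3*exp(x) + 5*cos(z), 0)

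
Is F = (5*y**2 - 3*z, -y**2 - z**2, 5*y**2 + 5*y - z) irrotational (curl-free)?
No, ∇×F = (10*y + 2*z + 5, -3, -10*y)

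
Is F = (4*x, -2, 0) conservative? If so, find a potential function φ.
Yes, F is conservative. φ = 2*x**2 - 2*y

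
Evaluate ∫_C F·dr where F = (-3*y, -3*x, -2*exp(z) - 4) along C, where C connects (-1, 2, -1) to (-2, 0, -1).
-6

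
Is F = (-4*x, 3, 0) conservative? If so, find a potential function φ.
Yes, F is conservative. φ = -2*x**2 + 3*y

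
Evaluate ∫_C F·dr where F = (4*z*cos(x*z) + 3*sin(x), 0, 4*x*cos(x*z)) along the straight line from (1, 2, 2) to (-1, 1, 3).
-4*sin(2) - 4*sin(3)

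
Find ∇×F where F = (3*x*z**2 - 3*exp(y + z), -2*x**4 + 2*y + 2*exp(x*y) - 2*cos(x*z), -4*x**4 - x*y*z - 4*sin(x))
(-x*(z + 2*sin(x*z)), 16*x**3 + 6*x*z + y*z - 3*exp(y + z) + 4*cos(x), -8*x**3 + 2*y*exp(x*y) + 2*z*sin(x*z) + 3*exp(y + z))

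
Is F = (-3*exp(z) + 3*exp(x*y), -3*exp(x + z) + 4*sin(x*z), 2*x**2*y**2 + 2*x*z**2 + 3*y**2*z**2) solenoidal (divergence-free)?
No, ∇·F = 4*x*z + 6*y**2*z + 3*y*exp(x*y)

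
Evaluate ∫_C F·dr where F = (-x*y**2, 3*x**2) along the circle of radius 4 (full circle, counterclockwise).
0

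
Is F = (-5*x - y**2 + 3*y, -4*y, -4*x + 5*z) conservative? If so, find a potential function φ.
No, ∇×F = (0, 4, 2*y - 3) ≠ 0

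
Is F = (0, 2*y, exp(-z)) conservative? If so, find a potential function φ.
Yes, F is conservative. φ = y**2 - exp(-z)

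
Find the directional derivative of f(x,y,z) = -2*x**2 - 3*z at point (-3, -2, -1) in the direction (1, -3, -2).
9*sqrt(14)/7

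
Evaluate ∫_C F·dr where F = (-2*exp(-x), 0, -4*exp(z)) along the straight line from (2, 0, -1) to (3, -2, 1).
2*(-2*exp(4) - E + 1 + 2*exp(2))*exp(-3)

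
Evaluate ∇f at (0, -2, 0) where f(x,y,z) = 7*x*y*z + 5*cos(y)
(0, 5*sin(2), 0)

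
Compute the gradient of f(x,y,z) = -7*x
(-7, 0, 0)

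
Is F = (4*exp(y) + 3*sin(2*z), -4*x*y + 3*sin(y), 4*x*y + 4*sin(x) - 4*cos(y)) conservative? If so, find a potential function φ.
No, ∇×F = (4*x + 4*sin(y), -4*y - 4*cos(x) + 6*cos(2*z), -4*y - 4*exp(y)) ≠ 0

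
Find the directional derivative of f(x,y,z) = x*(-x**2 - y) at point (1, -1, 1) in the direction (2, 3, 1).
-sqrt(14)/2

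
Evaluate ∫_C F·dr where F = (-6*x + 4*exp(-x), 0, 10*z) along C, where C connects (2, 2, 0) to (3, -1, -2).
-4*exp(-3) + 4*exp(-2) + 5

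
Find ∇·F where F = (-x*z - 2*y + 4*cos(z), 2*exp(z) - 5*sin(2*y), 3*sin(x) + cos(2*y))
-z - 10*cos(2*y)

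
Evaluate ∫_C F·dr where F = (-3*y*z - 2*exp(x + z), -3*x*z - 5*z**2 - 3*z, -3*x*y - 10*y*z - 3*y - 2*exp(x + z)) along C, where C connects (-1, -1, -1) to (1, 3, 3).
-194 - 2*exp(4) + 2*exp(-2)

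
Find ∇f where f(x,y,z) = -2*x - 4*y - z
(-2, -4, -1)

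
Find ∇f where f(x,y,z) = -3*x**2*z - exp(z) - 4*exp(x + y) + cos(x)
(-6*x*z - 4*exp(x + y) - sin(x), -4*exp(x + y), -3*x**2 - exp(z))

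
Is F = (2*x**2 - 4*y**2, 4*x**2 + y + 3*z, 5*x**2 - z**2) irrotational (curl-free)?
No, ∇×F = (-3, -10*x, 8*x + 8*y)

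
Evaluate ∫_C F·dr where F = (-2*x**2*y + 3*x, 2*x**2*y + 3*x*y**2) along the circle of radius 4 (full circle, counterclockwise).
320*pi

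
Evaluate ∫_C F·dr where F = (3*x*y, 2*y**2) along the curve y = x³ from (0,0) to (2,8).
5408/15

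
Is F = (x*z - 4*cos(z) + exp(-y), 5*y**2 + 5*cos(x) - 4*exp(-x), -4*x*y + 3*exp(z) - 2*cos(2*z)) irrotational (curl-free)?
No, ∇×F = (-4*x, x + 4*y + 4*sin(z), -5*sin(x) + exp(-y) + 4*exp(-x))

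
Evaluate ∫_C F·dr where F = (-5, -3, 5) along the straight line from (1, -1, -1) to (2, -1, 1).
5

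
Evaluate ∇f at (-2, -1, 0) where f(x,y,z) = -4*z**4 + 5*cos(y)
(0, 5*sin(1), 0)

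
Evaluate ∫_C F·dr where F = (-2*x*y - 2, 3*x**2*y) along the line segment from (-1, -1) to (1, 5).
4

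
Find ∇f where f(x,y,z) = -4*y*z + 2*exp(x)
(2*exp(x), -4*z, -4*y)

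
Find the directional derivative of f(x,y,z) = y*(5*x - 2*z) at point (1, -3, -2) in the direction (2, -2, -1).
-18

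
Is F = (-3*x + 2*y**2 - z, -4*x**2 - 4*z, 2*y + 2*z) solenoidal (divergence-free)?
No, ∇·F = -1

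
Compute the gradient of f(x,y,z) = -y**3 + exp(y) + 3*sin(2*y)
(0, -3*y**2 + exp(y) + 6*cos(2*y), 0)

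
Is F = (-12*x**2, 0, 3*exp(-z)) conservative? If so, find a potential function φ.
Yes, F is conservative. φ = -4*x**3 - 3*exp(-z)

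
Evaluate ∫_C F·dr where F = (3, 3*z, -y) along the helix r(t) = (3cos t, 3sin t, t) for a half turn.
-42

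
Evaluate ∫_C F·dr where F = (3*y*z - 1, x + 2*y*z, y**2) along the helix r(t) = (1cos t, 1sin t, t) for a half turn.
-3*pi**2/4 + pi/2 + 2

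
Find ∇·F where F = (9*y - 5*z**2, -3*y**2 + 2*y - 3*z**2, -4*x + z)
3 - 6*y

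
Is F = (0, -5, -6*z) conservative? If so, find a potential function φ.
Yes, F is conservative. φ = -5*y - 3*z**2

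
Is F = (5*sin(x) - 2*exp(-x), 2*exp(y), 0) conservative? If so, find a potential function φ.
Yes, F is conservative. φ = 2*exp(y) - 5*cos(x) + 2*exp(-x)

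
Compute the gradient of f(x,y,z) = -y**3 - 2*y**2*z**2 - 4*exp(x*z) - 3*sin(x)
(-4*z*exp(x*z) - 3*cos(x), y*(-3*y - 4*z**2), -4*x*exp(x*z) - 4*y**2*z)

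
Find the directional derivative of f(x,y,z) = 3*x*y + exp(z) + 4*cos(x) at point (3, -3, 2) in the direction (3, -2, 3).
3*sqrt(22)*(-15 - 4*sin(3) + exp(2))/22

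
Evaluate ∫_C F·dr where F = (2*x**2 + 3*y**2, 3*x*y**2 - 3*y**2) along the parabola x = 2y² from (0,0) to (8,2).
6296/15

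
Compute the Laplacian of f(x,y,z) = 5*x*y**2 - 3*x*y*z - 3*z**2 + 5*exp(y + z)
10*x + 10*exp(y + z) - 6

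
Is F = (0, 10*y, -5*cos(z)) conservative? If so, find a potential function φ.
Yes, F is conservative. φ = 5*y**2 - 5*sin(z)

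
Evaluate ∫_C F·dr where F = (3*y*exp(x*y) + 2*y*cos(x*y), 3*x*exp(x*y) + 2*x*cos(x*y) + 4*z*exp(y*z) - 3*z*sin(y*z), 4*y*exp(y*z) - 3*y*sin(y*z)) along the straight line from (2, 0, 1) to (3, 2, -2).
-10 + 3*cos(4) + 2*sin(6) + 4*exp(-4) + 3*exp(6)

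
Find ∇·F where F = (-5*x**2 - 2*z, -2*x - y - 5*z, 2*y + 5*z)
4 - 10*x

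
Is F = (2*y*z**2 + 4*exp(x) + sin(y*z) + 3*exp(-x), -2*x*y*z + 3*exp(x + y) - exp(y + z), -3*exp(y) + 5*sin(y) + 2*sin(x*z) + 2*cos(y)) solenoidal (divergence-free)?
No, ∇·F = ((-2*x*z + 2*x*cos(x*z) + 4*exp(x) + 3*exp(x + y) - exp(y + z))*exp(x) - 3)*exp(-x)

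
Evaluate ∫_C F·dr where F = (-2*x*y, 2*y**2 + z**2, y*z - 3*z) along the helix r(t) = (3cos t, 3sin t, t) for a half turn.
3*pi*(-pi - 2)/2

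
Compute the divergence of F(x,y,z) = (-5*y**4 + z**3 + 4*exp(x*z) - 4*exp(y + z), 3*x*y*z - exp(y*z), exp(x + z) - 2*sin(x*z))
3*x*z - 2*x*cos(x*z) + 4*z*exp(x*z) - z*exp(y*z) + exp(x + z)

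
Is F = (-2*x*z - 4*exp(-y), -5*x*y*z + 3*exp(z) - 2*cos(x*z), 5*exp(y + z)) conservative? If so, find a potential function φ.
No, ∇×F = (5*x*y - 2*x*sin(x*z) - 3*exp(z) + 5*exp(y + z), -2*x, -5*y*z + 2*z*sin(x*z) - 4*exp(-y)) ≠ 0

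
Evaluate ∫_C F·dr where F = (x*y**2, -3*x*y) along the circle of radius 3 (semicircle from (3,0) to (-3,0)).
-54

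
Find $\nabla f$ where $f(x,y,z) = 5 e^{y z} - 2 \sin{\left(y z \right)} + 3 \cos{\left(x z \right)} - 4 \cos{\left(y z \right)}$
(-3*z*sin(x*z), z*(5*exp(y*z) + 4*sin(y*z) - 2*cos(y*z)), -3*x*sin(x*z) + 5*y*exp(y*z) + 4*y*sin(y*z) - 2*y*cos(y*z))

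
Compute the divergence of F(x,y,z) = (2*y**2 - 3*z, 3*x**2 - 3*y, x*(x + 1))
-3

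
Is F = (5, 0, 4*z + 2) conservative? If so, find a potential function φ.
Yes, F is conservative. φ = 5*x + 2*z**2 + 2*z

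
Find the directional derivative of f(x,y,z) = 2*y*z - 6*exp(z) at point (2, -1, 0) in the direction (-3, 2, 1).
-4*sqrt(14)/7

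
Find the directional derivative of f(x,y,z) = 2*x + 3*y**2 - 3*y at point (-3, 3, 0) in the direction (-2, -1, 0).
-19*sqrt(5)/5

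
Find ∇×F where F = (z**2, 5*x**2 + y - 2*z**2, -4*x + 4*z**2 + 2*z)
(4*z, 2*z + 4, 10*x)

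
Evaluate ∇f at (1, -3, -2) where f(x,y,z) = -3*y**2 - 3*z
(0, 18, -3)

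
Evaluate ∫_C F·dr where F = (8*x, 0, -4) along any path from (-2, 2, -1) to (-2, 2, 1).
-8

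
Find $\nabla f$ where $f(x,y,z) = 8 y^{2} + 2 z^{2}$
(0, 16*y, 4*z)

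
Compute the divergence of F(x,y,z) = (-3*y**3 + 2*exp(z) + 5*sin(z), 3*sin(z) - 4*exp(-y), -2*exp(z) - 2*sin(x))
-2*exp(z) + 4*exp(-y)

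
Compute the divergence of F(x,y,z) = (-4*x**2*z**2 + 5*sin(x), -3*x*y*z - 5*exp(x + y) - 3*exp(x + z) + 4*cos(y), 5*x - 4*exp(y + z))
-8*x*z**2 - 3*x*z - 5*exp(x + y) - 4*exp(y + z) - 4*sin(y) + 5*cos(x)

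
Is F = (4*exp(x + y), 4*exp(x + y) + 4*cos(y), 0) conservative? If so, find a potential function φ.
Yes, F is conservative. φ = 4*exp(x + y) + 4*sin(y)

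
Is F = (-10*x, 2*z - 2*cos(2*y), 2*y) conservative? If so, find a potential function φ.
Yes, F is conservative. φ = -5*x**2 + 2*y*z - sin(2*y)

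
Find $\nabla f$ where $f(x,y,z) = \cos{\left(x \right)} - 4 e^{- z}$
(-sin(x), 0, 4*exp(-z))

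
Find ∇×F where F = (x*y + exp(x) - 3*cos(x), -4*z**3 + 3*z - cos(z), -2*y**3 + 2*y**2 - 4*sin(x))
(-6*y**2 + 4*y + 12*z**2 - sin(z) - 3, 4*cos(x), -x)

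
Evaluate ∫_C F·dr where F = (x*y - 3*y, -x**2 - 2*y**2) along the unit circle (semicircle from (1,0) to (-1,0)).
3*pi/2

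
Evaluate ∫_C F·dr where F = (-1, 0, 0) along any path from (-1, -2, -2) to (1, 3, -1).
-2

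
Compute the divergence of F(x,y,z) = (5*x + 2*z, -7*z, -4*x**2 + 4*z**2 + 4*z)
8*z + 9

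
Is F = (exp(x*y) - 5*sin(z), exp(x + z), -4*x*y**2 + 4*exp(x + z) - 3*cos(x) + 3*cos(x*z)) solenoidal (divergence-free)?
No, ∇·F = -3*x*sin(x*z) + y*exp(x*y) + 4*exp(x + z)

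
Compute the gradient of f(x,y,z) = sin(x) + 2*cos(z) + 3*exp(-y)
(cos(x), -3*exp(-y), -2*sin(z))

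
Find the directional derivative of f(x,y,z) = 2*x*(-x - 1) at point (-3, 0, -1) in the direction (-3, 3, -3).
-10*sqrt(3)/3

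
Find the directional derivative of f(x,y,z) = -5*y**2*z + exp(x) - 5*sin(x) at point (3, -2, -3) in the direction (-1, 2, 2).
-160/3 - exp(3)/3 + 5*cos(3)/3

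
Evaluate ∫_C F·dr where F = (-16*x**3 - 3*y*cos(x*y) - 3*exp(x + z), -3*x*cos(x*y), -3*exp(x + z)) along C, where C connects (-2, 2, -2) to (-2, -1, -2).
-3*sin(2) - 3*sin(4)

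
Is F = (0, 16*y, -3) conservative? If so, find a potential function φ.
Yes, F is conservative. φ = 8*y**2 - 3*z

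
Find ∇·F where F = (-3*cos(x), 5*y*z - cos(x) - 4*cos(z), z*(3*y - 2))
3*y + 5*z + 3*sin(x) - 2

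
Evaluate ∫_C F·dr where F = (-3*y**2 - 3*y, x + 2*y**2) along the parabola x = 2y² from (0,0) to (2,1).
-17/3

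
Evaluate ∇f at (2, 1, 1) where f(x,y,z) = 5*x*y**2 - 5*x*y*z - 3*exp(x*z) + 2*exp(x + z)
((-3 + 2*E)*exp(2), 10, -6*exp(2) - 10 + 2*exp(3))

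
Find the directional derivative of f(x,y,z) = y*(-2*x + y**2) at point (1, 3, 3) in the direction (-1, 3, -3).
81*sqrt(19)/19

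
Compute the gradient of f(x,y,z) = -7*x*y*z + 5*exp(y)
(-7*y*z, -7*x*z + 5*exp(y), -7*x*y)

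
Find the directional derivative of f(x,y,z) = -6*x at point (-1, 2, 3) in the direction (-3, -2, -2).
18*sqrt(17)/17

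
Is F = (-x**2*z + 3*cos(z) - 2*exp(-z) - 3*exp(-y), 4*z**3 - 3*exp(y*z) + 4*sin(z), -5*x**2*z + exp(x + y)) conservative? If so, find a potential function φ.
No, ∇×F = (3*y*exp(y*z) - 12*z**2 + exp(x + y) - 4*cos(z), -x**2 + 10*x*z - exp(x + y) - 3*sin(z) + 2*exp(-z), -3*exp(-y)) ≠ 0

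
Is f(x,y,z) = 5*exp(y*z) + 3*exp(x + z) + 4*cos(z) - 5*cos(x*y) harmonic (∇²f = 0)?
No, ∇²f = 5*x**2*cos(x*y) + 5*y**2*exp(y*z) + 5*y**2*cos(x*y) + 5*z**2*exp(y*z) + 6*exp(x + z) - 4*cos(z)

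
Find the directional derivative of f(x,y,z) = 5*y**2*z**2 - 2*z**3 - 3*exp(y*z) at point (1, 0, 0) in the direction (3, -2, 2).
0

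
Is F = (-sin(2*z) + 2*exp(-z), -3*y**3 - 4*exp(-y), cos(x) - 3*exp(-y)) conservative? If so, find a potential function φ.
No, ∇×F = (3*exp(-y), sin(x) - 2*cos(2*z) - 2*exp(-z), 0) ≠ 0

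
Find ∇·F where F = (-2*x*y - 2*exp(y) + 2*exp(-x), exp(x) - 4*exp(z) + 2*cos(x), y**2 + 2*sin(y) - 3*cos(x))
-2*y - 2*exp(-x)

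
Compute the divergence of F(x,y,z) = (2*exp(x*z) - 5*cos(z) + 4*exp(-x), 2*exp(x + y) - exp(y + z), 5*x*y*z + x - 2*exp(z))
((5*x*y + 2*z*exp(x*z) - 2*exp(z) + 2*exp(x + y) - exp(y + z))*exp(x) - 4)*exp(-x)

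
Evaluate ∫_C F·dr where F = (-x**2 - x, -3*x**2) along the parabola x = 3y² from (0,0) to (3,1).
-189/10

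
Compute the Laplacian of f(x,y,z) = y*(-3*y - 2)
-6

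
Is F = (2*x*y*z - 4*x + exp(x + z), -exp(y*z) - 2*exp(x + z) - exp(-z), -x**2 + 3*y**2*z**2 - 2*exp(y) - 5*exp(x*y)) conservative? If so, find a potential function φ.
No, ∇×F = (-5*x*exp(x*y) + 6*y*z**2 + y*exp(y*z) - 2*exp(y) + 2*exp(x + z) - exp(-z), 2*x*y + 2*x + 5*y*exp(x*y) + exp(x + z), -2*x*z - 2*exp(x + z)) ≠ 0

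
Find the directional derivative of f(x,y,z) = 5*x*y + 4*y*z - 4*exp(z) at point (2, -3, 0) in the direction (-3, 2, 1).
7*sqrt(14)/2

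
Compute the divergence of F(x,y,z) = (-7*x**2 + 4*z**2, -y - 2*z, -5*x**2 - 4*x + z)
-14*x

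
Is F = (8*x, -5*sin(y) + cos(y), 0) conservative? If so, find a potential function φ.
Yes, F is conservative. φ = 4*x**2 + sin(y) + 5*cos(y)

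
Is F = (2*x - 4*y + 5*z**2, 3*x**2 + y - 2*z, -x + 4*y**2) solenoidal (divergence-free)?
No, ∇·F = 3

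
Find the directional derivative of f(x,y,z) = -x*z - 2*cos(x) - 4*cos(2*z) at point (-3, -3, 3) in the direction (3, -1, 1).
2*sqrt(11)*(-3 + 4*sin(6) - 3*sin(3))/11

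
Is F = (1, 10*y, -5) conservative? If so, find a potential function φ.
Yes, F is conservative. φ = x + 5*y**2 - 5*z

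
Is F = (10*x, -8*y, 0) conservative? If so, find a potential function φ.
Yes, F is conservative. φ = 5*x**2 - 4*y**2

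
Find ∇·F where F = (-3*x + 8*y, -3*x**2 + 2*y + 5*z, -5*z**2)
-10*z - 1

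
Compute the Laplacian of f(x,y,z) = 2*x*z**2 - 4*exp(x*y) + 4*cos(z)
-4*x**2*exp(x*y) + 4*x - 4*y**2*exp(x*y) - 4*cos(z)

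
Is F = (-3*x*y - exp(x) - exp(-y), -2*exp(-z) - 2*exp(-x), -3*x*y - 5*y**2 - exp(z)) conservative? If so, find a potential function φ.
No, ∇×F = (-3*x - 10*y - 2*exp(-z), 3*y, 3*x - exp(-y) + 2*exp(-x)) ≠ 0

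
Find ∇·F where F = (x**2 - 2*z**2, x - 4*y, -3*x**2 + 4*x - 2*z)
2*x - 6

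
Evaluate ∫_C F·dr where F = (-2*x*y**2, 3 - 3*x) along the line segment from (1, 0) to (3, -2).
-22/3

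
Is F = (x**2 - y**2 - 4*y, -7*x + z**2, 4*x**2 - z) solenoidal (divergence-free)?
No, ∇·F = 2*x - 1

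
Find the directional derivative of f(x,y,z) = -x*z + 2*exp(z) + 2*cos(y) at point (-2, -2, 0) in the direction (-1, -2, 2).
8/3 - 4*sin(2)/3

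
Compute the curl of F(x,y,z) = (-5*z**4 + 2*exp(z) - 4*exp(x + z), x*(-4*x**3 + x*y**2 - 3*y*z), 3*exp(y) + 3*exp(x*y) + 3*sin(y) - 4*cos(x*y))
(3*x*y + 3*x*exp(x*y) + 4*x*sin(x*y) + 3*exp(y) + 3*cos(y), -3*y*exp(x*y) - 4*y*sin(x*y) - 20*z**3 + 2*exp(z) - 4*exp(x + z), -16*x**3 + 2*x*y**2 - 3*y*z)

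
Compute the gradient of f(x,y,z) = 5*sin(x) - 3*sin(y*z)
(5*cos(x), -3*z*cos(y*z), -3*y*cos(y*z))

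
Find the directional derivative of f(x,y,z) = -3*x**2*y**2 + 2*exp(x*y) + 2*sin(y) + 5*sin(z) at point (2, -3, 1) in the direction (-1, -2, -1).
-sqrt(6)*(4*exp(6)*cos(3) + 2 + 5*exp(6)*cos(1) + 36*exp(6))*exp(-6)/6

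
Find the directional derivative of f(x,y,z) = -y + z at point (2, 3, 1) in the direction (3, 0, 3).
sqrt(2)/2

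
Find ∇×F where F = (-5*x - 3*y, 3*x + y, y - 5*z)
(1, 0, 6)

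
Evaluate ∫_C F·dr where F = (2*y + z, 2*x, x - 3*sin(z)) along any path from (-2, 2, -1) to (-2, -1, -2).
-3*cos(1) + 3*cos(2) + 14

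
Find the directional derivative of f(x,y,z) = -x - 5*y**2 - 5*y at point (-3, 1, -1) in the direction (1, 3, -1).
-46*sqrt(11)/11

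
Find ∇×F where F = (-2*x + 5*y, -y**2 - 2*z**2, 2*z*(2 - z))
(4*z, 0, -5)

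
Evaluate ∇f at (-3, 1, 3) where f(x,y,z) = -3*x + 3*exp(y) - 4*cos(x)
(-3 - 4*sin(3), 3*E, 0)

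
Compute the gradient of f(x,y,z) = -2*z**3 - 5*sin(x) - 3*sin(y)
(-5*cos(x), -3*cos(y), -6*z**2)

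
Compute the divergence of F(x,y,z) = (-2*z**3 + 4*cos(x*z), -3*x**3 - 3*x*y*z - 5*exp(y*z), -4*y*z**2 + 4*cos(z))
-3*x*z - 8*y*z - 5*z*exp(y*z) - 4*z*sin(x*z) - 4*sin(z)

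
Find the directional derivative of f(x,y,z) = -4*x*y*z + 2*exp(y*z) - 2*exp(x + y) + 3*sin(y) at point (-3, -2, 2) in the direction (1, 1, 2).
sqrt(6)*(-8*exp(5) + 3*exp(5)*cos(2) - 4*E - 4)*exp(-5)/6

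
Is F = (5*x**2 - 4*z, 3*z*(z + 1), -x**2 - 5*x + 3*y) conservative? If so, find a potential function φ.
No, ∇×F = (-6*z, 2*x + 1, 0) ≠ 0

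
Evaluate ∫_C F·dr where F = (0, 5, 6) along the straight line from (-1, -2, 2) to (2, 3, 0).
13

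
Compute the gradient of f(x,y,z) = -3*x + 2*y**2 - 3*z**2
(-3, 4*y, -6*z)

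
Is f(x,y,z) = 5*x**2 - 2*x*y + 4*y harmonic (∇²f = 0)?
No, ∇²f = 10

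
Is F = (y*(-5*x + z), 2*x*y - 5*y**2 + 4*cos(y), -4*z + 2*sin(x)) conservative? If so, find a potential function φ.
No, ∇×F = (0, y - 2*cos(x), 5*x + 2*y - z) ≠ 0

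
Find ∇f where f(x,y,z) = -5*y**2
(0, -10*y, 0)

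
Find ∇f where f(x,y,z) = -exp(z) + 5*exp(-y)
(0, -5*exp(-y), -exp(z))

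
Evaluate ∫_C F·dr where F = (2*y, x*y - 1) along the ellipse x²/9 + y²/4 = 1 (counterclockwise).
-12*pi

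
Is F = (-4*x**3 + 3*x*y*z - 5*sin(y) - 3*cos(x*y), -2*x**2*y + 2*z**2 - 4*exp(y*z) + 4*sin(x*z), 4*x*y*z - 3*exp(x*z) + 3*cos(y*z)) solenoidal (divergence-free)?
No, ∇·F = -14*x**2 + 4*x*y - 3*x*exp(x*z) + 3*y*z + 3*y*sin(x*y) - 3*y*sin(y*z) - 4*z*exp(y*z)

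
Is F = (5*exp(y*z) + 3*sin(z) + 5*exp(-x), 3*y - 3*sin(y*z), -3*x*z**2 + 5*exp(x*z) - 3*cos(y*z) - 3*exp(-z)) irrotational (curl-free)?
No, ∇×F = (3*y*cos(y*z) + 3*z*sin(y*z), 5*y*exp(y*z) + 3*z**2 - 5*z*exp(x*z) + 3*cos(z), -5*z*exp(y*z))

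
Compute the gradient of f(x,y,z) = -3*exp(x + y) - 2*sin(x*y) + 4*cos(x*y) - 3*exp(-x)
(-4*y*sin(x*y) - 2*y*cos(x*y) - 3*exp(x + y) + 3*exp(-x), -4*x*sin(x*y) - 2*x*cos(x*y) - 3*exp(x + y), 0)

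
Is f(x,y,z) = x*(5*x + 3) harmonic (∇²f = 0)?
No, ∇²f = 10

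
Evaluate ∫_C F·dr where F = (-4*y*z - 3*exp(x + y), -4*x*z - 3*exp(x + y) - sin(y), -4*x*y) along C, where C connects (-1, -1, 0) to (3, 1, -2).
-3*exp(4) + 3*exp(-2) + 24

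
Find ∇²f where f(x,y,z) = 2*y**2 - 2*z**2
0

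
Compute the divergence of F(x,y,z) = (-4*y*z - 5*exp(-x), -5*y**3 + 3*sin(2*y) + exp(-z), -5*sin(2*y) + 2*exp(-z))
-15*y**2 + 6*cos(2*y) - 2*exp(-z) + 5*exp(-x)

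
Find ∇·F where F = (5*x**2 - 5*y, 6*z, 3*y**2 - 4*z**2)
10*x - 8*z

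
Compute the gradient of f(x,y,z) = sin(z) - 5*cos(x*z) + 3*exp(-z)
(5*z*sin(x*z), 0, 5*x*sin(x*z) + cos(z) - 3*exp(-z))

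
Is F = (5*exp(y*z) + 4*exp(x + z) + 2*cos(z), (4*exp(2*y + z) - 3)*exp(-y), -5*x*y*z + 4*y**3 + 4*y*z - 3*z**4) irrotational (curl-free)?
No, ∇×F = (-5*x*z + 12*y**2 + 4*z - 4*exp(y + z), 5*y*z + 5*y*exp(y*z) + 4*exp(x + z) - 2*sin(z), -5*z*exp(y*z))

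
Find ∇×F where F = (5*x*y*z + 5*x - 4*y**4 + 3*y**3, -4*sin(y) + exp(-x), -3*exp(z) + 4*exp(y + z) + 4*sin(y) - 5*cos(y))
(4*exp(y + z) + 5*sin(y) + 4*cos(y), 5*x*y, -5*x*z + 16*y**3 - 9*y**2 - exp(-x))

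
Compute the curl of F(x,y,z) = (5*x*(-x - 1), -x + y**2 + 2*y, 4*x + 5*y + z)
(5, -4, -1)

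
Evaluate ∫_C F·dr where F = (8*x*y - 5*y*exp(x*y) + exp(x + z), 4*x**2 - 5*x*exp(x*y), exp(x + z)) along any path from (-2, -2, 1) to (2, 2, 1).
-exp(-1) + exp(3) + 64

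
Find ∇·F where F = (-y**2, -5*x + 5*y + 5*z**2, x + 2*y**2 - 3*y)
5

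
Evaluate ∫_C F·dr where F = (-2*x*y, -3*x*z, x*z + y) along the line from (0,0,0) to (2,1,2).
-3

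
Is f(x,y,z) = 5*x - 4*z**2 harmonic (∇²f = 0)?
No, ∇²f = -8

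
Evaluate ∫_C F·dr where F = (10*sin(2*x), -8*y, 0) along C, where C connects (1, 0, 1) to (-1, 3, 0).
-36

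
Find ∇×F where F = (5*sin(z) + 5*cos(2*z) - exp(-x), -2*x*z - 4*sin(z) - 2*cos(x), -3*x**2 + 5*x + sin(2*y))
(2*x + 2*cos(2*y) + 4*cos(z), 6*x - 10*sin(2*z) + 5*cos(z) - 5, -2*z + 2*sin(x))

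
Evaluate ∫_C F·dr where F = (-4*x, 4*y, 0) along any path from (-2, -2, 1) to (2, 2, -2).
0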